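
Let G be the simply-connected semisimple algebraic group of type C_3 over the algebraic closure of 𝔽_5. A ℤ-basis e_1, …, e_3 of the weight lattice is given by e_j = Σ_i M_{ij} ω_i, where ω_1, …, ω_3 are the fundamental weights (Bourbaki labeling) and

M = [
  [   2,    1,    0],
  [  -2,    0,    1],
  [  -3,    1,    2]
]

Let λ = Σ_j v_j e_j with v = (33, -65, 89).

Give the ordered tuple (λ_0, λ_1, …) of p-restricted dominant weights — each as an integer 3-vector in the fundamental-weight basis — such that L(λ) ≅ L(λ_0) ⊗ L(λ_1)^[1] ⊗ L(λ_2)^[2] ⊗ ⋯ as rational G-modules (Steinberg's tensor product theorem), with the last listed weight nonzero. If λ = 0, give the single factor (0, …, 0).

Change of basis e → ω: c = M·v where v = (33, -65, 89):
  c_1 = (2)·(33) + (1)·(-65) + (0)·(89) = 1
  c_2 = (-2)·(33) + (0)·(-65) + (1)·(89) = 23
  c_3 = (-3)·(33) + (1)·(-65) + (2)·(89) = 14
p = 5; digits c_i = Σ_j d_{ij}·5^j, 0 ≤ d_{ij} < 5:
  c_1 = 1 = 1·5^0
  c_2 = 23 = 3·5^0 + 4·5^1
  c_3 = 14 = 4·5^0 + 2·5^1
p-restricted factor λ_0 = (1, 3, 4)
p-restricted factor λ_1 = (0, 4, 2)

((1, 3, 4), (0, 4, 2))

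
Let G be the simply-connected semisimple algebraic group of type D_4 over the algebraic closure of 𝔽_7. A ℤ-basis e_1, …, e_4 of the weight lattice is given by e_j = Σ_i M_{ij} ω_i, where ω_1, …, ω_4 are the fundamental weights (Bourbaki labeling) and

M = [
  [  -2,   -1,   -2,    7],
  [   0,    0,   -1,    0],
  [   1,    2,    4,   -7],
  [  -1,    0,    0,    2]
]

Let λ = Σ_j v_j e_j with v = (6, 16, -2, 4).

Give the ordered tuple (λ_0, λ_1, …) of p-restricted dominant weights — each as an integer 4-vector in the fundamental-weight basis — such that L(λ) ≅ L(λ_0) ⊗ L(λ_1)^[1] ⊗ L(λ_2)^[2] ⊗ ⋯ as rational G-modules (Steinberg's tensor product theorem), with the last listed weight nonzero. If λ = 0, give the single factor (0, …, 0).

Change of basis e → ω: c = M·v where v = (6, 16, -2, 4):
  c_1 = -2*6 + -1*16 + -2*-2 + 7*4 = 4
  c_2 = 0*6 + 0*16 + -1*-2 + 0*4 = 2
  c_3 = 1*6 + 2*16 + 4*-2 + -7*4 = 2
  c_4 = -1*6 + 0*16 + 0*-2 + 2*4 = 2
Expand coordinatewise in base 7:
  c_1 = 4 = 4·7^0
  c_2 = 2 = 2·7^0
  c_3 = 2 = 2·7^0
  c_4 = 2 = 2·7^0
p-restricted factor λ_0 = (4, 2, 2, 2)

((4, 2, 2, 2),)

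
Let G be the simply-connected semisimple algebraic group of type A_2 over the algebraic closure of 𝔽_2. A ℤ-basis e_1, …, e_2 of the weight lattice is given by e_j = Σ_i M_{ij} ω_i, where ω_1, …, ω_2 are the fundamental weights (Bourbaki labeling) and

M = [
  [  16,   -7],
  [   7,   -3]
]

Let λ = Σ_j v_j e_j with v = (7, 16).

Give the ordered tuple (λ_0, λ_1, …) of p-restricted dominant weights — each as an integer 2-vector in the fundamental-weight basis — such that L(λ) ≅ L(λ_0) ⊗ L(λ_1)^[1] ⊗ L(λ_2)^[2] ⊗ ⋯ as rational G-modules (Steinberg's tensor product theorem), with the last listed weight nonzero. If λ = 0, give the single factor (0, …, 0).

((0, 1),)

Change of basis e → ω: c = M·v where v = (7, 16):
  c_1 = 16*7 + -7*16 = 0
  c_2 = 7*7 + -3*16 = 1
Expand coordinatewise in base 2:
  c_1 = 0
  c_2 = 1 = 1·2^0
Factor λ_0 = (0, 1)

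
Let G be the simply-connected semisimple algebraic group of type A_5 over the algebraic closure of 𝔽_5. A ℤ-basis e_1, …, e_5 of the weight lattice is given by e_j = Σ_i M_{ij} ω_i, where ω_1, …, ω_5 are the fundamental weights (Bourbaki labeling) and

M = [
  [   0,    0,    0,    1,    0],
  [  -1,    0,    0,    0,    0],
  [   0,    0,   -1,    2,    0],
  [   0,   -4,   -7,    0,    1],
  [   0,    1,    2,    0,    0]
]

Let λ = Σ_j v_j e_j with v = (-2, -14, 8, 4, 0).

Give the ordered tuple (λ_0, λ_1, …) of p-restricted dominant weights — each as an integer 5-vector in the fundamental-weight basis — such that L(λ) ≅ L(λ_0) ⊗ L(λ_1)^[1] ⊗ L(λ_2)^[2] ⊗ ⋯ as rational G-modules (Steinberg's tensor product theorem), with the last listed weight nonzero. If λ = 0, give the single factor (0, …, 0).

((4, 2, 0, 0, 2),)

Converting to the ω-basis (c_i = row i of M dotted with v = (-2, -14, 8, 4, 0)):
  c_1 = (0)·(-2) + (0)·(-14) + (0)·(8) + (1)·(4) + (0)·(0) = 4
  c_2 = (-1)·(-2) + (0)·(-14) + (0)·(8) + (0)·(4) + (0)·(0) = 2
  c_3 = (0)·(-2) + (0)·(-14) + (-1)·(8) + (2)·(4) + (0)·(0) = 0
  c_4 = (0)·(-2) + (-4)·(-14) + (-7)·(8) + (0)·(4) + (1)·(0) = 0
  c_5 = (0)·(-2) + (1)·(-14) + (2)·(8) + (0)·(4) + (0)·(0) = 2
Writing each c_i in base p = 5:
  c_1 = 4 = 4·5^0
  c_2 = 2 = 2·5^0
  c_3 = 0
  c_4 = 0
  c_5 = 2 = 2·5^0
λ_0 = (4, 2, 0, 0, 2)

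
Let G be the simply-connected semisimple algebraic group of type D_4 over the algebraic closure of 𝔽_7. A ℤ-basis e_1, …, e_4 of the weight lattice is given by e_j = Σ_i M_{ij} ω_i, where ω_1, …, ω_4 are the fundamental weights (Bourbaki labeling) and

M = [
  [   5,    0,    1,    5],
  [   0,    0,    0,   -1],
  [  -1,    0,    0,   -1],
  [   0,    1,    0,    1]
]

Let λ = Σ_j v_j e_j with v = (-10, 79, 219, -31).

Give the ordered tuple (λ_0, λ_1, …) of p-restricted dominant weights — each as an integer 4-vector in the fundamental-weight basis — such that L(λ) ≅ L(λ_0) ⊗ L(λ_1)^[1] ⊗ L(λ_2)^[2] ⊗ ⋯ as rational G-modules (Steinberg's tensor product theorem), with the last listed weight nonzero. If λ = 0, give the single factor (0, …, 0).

((0, 3, 6, 6), (2, 4, 5, 6))

Converting to the ω-basis (c_i = row i of M dotted with v = (-10, 79, 219, -31)):
  c_1 = (5)·(-10) + 0·79 + 1·219 + (5)·(-31) = 14
  c_2 = (0)·(-10) + 0·79 + 0·219 + (-1)·(-31) = 31
  c_3 = (-1)·(-10) + 0·79 + 0·219 + (-1)·(-31) = 41
  c_4 = (0)·(-10) + 1·79 + 0·219 + (1)·(-31) = 48
Writing each c_i in base p = 7:
  c_1 = 14 = 0·7^0 + 2·7^1
  c_2 = 31 = 3·7^0 + 4·7^1
  c_3 = 41 = 6·7^0 + 5·7^1
  c_4 = 48 = 6·7^0 + 6·7^1
p-restricted factor λ_0 = (0, 3, 6, 6)
p-restricted factor λ_1 = (2, 4, 5, 6)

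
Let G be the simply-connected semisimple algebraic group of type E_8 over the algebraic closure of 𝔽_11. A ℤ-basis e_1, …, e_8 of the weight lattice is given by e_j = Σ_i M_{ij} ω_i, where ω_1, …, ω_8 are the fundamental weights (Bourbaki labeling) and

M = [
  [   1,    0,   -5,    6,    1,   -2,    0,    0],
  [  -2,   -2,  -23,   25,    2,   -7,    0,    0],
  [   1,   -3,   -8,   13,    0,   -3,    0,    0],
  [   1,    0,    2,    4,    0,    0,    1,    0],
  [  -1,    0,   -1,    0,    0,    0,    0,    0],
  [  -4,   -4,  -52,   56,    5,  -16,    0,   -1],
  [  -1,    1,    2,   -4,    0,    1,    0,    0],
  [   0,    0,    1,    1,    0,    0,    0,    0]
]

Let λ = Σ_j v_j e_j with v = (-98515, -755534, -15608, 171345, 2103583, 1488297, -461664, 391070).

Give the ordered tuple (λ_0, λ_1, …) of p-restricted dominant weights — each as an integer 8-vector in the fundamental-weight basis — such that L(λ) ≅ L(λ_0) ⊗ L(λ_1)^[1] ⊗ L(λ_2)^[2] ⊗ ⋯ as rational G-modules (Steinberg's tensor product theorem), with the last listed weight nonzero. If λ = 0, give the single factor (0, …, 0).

ω-coordinates c = M·v, v = (-98515, -755534, -15608, 171345, 2103583, 1488297, -461664, 391070):
  c_1 = (1)·(-98515) + (0)·(-755534) + (-5)·(-15608) + 6·171345 + 1·2103583 + (-2)·(1488297) + (0)·(-461664) + 0·391070 = 134584
  c_2 = (-2)·(-98515) + (-2)·(-755534) + (-23)·(-15608) + 25·171345 + 2·2103583 + (-7)·(1488297) + (0)·(-461664) + 0·391070 = 139794
  c_3 = (1)·(-98515) + (-3)·(-755534) + (-8)·(-15608) + 13·171345 + 0·2103583 + (-3)·(1488297) + (0)·(-461664) + 0·391070 = 55545
  c_4 = (1)·(-98515) + (0)·(-755534) + (2)·(-15608) + 4·171345 + 0·2103583 + 0·1488297 + (1)·(-461664) + 0·391070 = 93985
  c_5 = (-1)·(-98515) + (0)·(-755534) + (-1)·(-15608) + 0·171345 + 0·2103583 + 0·1488297 + (0)·(-461664) + 0·391070 = 114123
  c_6 = (-4)·(-98515) + (-4)·(-755534) + (-52)·(-15608) + 56·171345 + 5·2103583 + (-16)·(1488297) + (0)·(-461664) + (-1)·(391070) = 137225
  c_7 = (-1)·(-98515) + (1)·(-755534) + (2)·(-15608) + (-4)·(171345) + 0·2103583 + 1·1488297 + (0)·(-461664) + 0·391070 = 114682
  c_8 = (0)·(-98515) + (0)·(-755534) + (1)·(-15608) + 1·171345 + 0·2103583 + 0·1488297 + (0)·(-461664) + 0·391070 = 155737
Base-11 expansion of each c_i:
  c_1 = 134584 = 10·11^0 + 2·11^1 + 1·11^2 + 2·11^3 + 9·11^4
  c_2 = 139794 = 6·11^0 + 3·11^1 + 0·11^2 + 6·11^3 + 9·11^4
  c_3 = 55545 = 6·11^0 + 0·11^1 + 8·11^2 + 8·11^3 + 3·11^4
  c_4 = 93985 = 1·11^0 + 8·11^1 + 6·11^2 + 4·11^3 + 6·11^4
  c_5 = 114123 = 9·11^0 + 1·11^1 + 8·11^2 + 8·11^3 + 7·11^4
  c_6 = 137225 = 0·11^0 + 1·11^1 + 1·11^2 + 4·11^3 + 9·11^4
  c_7 = 114682 = 7·11^0 + 8·11^1 + 1·11^2 + 9·11^3 + 7·11^4
  c_8 = 155737 = 10·11^0 + 0·11^1 + 0·11^2 + 7·11^3 + 10·11^4
p-restricted factor λ_0 = (10, 6, 6, 1, 9, 0, 7, 10)
p-restricted factor λ_1 = (2, 3, 0, 8, 1, 1, 8, 0)
p-restricted factor λ_2 = (1, 0, 8, 6, 8, 1, 1, 0)
p-restricted factor λ_3 = (2, 6, 8, 4, 8, 4, 9, 7)
p-restricted factor λ_4 = (9, 9, 3, 6, 7, 9, 7, 10)

((10, 6, 6, 1, 9, 0, 7, 10), (2, 3, 0, 8, 1, 1, 8, 0), (1, 0, 8, 6, 8, 1, 1, 0), (2, 6, 8, 4, 8, 4, 9, 7), (9, 9, 3, 6, 7, 9, 7, 10))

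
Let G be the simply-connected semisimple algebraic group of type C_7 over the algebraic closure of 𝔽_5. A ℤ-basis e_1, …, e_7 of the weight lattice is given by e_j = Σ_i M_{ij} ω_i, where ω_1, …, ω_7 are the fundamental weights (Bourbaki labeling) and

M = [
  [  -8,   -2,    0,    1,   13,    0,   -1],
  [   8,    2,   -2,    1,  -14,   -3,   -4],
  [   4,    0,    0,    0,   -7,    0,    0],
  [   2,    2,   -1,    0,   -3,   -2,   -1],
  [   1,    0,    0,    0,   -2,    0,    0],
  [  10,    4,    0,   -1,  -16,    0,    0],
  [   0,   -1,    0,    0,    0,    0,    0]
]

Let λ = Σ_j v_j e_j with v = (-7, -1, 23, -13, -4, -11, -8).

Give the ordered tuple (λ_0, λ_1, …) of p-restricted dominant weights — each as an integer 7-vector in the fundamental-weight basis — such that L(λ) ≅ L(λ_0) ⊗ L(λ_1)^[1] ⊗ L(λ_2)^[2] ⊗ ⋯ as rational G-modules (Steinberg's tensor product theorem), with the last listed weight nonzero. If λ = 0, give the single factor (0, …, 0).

((1, 4, 0, 3, 1, 3, 1),)

Change of basis e → ω: c = M·v where v = (-7, -1, 23, -13, -4, -11, -8):
  c_1 = (-8)·(-7) + (-2)·(-1) + 0·23 + (1)·(-13) + (13)·(-4) + (0)·(-11) + (-1)·(-8) = 1
  c_2 = (8)·(-7) + (2)·(-1) + (-2)·(23) + (1)·(-13) + (-14)·(-4) + (-3)·(-11) + (-4)·(-8) = 4
  c_3 = (4)·(-7) + (0)·(-1) + 0·23 + (0)·(-13) + (-7)·(-4) + (0)·(-11) + (0)·(-8) = 0
  c_4 = (2)·(-7) + (2)·(-1) + (-1)·(23) + (0)·(-13) + (-3)·(-4) + (-2)·(-11) + (-1)·(-8) = 3
  c_5 = (1)·(-7) + (0)·(-1) + 0·23 + (0)·(-13) + (-2)·(-4) + (0)·(-11) + (0)·(-8) = 1
  c_6 = (10)·(-7) + (4)·(-1) + 0·23 + (-1)·(-13) + (-16)·(-4) + (0)·(-11) + (0)·(-8) = 3
  c_7 = (0)·(-7) + (-1)·(-1) + 0·23 + (0)·(-13) + (0)·(-4) + (0)·(-11) + (0)·(-8) = 1
Writing each c_i in base p = 5:
  c_1 = 1 = 1·5^0
  c_2 = 4 = 4·5^0
  c_3 = 0
  c_4 = 3 = 3·5^0
  c_5 = 1 = 1·5^0
  c_6 = 3 = 3·5^0
  c_7 = 1 = 1·5^0
Factor λ_0 = (1, 4, 0, 3, 1, 3, 1)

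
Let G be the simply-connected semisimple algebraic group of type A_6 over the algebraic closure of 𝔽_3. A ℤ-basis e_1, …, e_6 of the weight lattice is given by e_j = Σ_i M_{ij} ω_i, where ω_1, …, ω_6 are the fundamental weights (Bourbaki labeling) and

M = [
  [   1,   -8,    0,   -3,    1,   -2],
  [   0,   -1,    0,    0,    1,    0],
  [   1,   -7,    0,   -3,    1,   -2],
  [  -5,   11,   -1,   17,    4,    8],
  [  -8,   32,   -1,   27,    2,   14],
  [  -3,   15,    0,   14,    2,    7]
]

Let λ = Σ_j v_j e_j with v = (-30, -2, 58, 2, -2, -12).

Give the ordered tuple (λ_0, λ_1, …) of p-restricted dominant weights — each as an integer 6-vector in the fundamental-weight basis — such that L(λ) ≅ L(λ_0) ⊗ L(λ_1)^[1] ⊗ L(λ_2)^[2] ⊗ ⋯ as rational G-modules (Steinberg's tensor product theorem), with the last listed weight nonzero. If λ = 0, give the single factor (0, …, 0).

((2, 0, 0, 0, 0, 0),)

In the fundamental-weight basis, λ has coordinates c = M·v (v = (-30, -2, 58, 2, -2, -12)):
  c_1 = (1)·(-30) + (-8)·(-2) + (0)·(58) + (-3)·(2) + (1)·(-2) + (-2)·(-12) = 2
  c_2 = (0)·(-30) + (-1)·(-2) + (0)·(58) + (0)·(2) + (1)·(-2) + (0)·(-12) = 0
  c_3 = (1)·(-30) + (-7)·(-2) + (0)·(58) + (-3)·(2) + (1)·(-2) + (-2)·(-12) = 0
  c_4 = (-5)·(-30) + (11)·(-2) + (-1)·(58) + (17)·(2) + (4)·(-2) + (8)·(-12) = 0
  c_5 = (-8)·(-30) + (32)·(-2) + (-1)·(58) + (27)·(2) + (2)·(-2) + (14)·(-12) = 0
  c_6 = (-3)·(-30) + (15)·(-2) + (0)·(58) + (14)·(2) + (2)·(-2) + (7)·(-12) = 0
Expand coordinatewise in base 3:
  c_1 = 2 = 2·3^0
  c_2 = 0
  c_3 = 0
  c_4 = 0
  c_5 = 0
  c_6 = 0
Factor λ_0 = (2, 0, 0, 0, 0, 0)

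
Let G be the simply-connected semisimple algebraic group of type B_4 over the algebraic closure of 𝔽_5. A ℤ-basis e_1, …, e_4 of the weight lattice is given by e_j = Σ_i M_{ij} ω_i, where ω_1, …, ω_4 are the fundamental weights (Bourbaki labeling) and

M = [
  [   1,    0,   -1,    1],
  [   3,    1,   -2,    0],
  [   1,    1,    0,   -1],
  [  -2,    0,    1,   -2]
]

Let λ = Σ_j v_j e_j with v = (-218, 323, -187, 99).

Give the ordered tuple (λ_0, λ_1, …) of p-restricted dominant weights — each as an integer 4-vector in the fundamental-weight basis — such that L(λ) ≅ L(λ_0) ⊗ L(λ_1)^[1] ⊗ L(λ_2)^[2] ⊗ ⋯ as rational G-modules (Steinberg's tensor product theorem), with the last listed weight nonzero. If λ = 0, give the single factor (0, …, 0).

((3, 3, 1, 1), (3, 3, 1, 0), (2, 1, 0, 2))

Compute c_i = Σ_j M_{ij} v_j with v = (-218, 323, -187, 99):
  c_1 = 1*-218 + 0*323 + -1*-187 + 1*99 = 68
  c_2 = 3*-218 + 1*323 + -2*-187 + 0*99 = 43
  c_3 = 1*-218 + 1*323 + 0*-187 + -1*99 = 6
  c_4 = -2*-218 + 0*323 + 1*-187 + -2*99 = 51
p = 5; digits c_i = Σ_j d_{ij}·5^j, 0 ≤ d_{ij} < 5:
  c_1 = 68 = 3·5^0 + 3·5^1 + 2·5^2
  c_2 = 43 = 3·5^0 + 3·5^1 + 1·5^2
  c_3 = 6 = 1·5^0 + 1·5^1
  c_4 = 51 = 1·5^0 + 0·5^1 + 2·5^2
p-restricted factor λ_0 = (3, 3, 1, 1)
p-restricted factor λ_1 = (3, 3, 1, 0)
p-restricted factor λ_2 = (2, 1, 0, 2)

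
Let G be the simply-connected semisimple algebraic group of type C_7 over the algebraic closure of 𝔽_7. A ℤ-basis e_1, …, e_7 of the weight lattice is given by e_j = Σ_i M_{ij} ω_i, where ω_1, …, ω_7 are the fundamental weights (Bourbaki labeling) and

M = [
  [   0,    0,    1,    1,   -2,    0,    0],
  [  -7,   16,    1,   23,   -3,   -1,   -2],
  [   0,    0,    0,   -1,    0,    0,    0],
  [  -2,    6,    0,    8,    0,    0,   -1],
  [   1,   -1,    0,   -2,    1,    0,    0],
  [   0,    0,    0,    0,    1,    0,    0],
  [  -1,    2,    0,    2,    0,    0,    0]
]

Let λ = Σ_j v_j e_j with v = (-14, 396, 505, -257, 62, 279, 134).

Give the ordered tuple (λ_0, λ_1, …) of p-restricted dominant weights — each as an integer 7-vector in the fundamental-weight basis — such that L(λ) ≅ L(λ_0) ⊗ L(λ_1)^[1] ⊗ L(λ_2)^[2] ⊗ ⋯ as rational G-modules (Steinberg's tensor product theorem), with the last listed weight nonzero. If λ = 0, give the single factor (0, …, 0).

Converting to the ω-basis (c_i = row i of M dotted with v = (-14, 396, 505, -257, 62, 279, 134)):
  c_1 = (0)·(-14) + (0)·(396) + (1)·(505) + (1)·(-257) + (-2)·(62) + (0)·(279) + (0)·(134) = 124
  c_2 = (-7)·(-14) + (16)·(396) + (1)·(505) + (23)·(-257) + (-3)·(62) + (-1)·(279) + (-2)·(134) = 295
  c_3 = (0)·(-14) + (0)·(396) + (0)·(505) + (-1)·(-257) + (0)·(62) + (0)·(279) + (0)·(134) = 257
  c_4 = (-2)·(-14) + (6)·(396) + (0)·(505) + (8)·(-257) + (0)·(62) + (0)·(279) + (-1)·(134) = 214
  c_5 = (1)·(-14) + (-1)·(396) + (0)·(505) + (-2)·(-257) + (1)·(62) + (0)·(279) + (0)·(134) = 166
  c_6 = (0)·(-14) + (0)·(396) + (0)·(505) + (0)·(-257) + (1)·(62) + (0)·(279) + (0)·(134) = 62
  c_7 = (-1)·(-14) + (2)·(396) + (0)·(505) + (2)·(-257) + (0)·(62) + (0)·(279) + (0)·(134) = 292
Base-7 expansion of each c_i:
  c_1 = 124 = 5·7^0 + 3·7^1 + 2·7^2
  c_2 = 295 = 1·7^0 + 0·7^1 + 6·7^2
  c_3 = 257 = 5·7^0 + 1·7^1 + 5·7^2
  c_4 = 214 = 4·7^0 + 2·7^1 + 4·7^2
  c_5 = 166 = 5·7^0 + 2·7^1 + 3·7^2
  c_6 = 62 = 6·7^0 + 1·7^1 + 1·7^2
  c_7 = 292 = 5·7^0 + 6·7^1 + 5·7^2
p-restricted factor λ_0 = (5, 1, 5, 4, 5, 6, 5)
p-restricted factor λ_1 = (3, 0, 1, 2, 2, 1, 6)
p-restricted factor λ_2 = (2, 6, 5, 4, 3, 1, 5)

((5, 1, 5, 4, 5, 6, 5), (3, 0, 1, 2, 2, 1, 6), (2, 6, 5, 4, 3, 1, 5))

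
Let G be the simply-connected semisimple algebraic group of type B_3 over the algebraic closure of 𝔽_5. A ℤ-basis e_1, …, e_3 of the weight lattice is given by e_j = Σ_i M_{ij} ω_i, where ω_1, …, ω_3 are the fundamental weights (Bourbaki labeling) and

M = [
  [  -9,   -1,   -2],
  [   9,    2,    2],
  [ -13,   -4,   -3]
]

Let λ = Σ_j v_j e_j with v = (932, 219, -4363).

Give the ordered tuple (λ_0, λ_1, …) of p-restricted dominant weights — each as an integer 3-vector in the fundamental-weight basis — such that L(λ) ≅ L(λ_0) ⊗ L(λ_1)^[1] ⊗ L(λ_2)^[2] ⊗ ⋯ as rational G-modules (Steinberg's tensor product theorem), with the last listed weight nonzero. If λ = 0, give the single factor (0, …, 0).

((4, 0, 2), (3, 0, 4), (4, 4, 3))

ω-coordinates c = M·v, v = (932, 219, -4363):
  c_1 = (-9)·(932) + (-1)·(219) + (-2)·(-4363) = 119
  c_2 = 9·932 + 2·219 + (2)·(-4363) = 100
  c_3 = (-13)·(932) + (-4)·(219) + (-3)·(-4363) = 97
Expand coordinatewise in base 5:
  c_1 = 119 = 4·5^0 + 3·5^1 + 4·5^2
  c_2 = 100 = 0·5^0 + 0·5^1 + 4·5^2
  c_3 = 97 = 2·5^0 + 4·5^1 + 3·5^2
λ_0 = (4, 0, 2)
λ_1 = (3, 0, 4)
λ_2 = (4, 4, 3)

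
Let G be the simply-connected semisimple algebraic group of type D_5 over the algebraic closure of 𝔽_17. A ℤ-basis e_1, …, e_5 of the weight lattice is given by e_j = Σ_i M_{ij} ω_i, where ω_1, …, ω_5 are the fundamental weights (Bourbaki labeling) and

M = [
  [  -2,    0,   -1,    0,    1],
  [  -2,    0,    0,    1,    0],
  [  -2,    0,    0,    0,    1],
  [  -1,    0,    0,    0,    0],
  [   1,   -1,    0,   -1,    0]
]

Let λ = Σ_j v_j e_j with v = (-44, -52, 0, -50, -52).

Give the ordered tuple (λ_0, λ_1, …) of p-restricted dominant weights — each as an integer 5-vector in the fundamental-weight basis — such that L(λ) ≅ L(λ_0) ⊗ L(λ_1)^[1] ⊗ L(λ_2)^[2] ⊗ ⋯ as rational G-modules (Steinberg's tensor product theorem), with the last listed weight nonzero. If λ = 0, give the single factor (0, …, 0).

Compute c_i = Σ_j M_{ij} v_j with v = (-44, -52, 0, -50, -52):
  c_1 = -2*-44 + 0*-52 + -1*0 + 0*-50 + 1*-52 = 36
  c_2 = -2*-44 + 0*-52 + 0*0 + 1*-50 + 0*-52 = 38
  c_3 = -2*-44 + 0*-52 + 0*0 + 0*-50 + 1*-52 = 36
  c_4 = -1*-44 + 0*-52 + 0*0 + 0*-50 + 0*-52 = 44
  c_5 = 1*-44 + -1*-52 + 0*0 + -1*-50 + 0*-52 = 58
Base-17 expansion of each c_i:
  c_1 = 36 = 2·17^0 + 2·17^1
  c_2 = 38 = 4·17^0 + 2·17^1
  c_3 = 36 = 2·17^0 + 2·17^1
  c_4 = 44 = 10·17^0 + 2·17^1
  c_5 = 58 = 7·17^0 + 3·17^1
p-restricted factor λ_0 = (2, 4, 2, 10, 7)
p-restricted factor λ_1 = (2, 2, 2, 2, 3)

((2, 4, 2, 10, 7), (2, 2, 2, 2, 3))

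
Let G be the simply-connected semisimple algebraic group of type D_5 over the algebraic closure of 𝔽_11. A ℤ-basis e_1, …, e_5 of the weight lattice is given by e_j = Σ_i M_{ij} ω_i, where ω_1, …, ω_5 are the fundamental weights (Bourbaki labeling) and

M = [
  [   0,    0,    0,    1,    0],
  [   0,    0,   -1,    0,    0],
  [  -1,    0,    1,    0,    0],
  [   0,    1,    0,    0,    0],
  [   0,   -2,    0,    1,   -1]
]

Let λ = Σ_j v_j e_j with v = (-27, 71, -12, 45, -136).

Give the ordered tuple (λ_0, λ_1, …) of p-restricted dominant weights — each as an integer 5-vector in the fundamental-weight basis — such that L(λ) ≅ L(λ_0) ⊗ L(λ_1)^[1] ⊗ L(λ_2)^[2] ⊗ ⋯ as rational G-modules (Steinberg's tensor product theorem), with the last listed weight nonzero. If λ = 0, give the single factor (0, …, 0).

((1, 1, 4, 5, 6), (4, 1, 1, 6, 3))

Change of basis e → ω: c = M·v where v = (-27, 71, -12, 45, -136):
  c_1 = (0)·(-27) + 0·71 + (0)·(-12) + 1·45 + (0)·(-136) = 45
  c_2 = (0)·(-27) + 0·71 + (-1)·(-12) + 0·45 + (0)·(-136) = 12
  c_3 = (-1)·(-27) + 0·71 + (1)·(-12) + 0·45 + (0)·(-136) = 15
  c_4 = (0)·(-27) + 1·71 + (0)·(-12) + 0·45 + (0)·(-136) = 71
  c_5 = (0)·(-27) + (-2)·(71) + (0)·(-12) + 1·45 + (-1)·(-136) = 39
p = 11; digits c_i = Σ_j d_{ij}·11^j, 0 ≤ d_{ij} < 11:
  c_1 = 45 = 1·11^0 + 4·11^1
  c_2 = 12 = 1·11^0 + 1·11^1
  c_3 = 15 = 4·11^0 + 1·11^1
  c_4 = 71 = 5·11^0 + 6·11^1
  c_5 = 39 = 6·11^0 + 3·11^1
p-restricted factor λ_0 = (1, 1, 4, 5, 6)
p-restricted factor λ_1 = (4, 1, 1, 6, 3)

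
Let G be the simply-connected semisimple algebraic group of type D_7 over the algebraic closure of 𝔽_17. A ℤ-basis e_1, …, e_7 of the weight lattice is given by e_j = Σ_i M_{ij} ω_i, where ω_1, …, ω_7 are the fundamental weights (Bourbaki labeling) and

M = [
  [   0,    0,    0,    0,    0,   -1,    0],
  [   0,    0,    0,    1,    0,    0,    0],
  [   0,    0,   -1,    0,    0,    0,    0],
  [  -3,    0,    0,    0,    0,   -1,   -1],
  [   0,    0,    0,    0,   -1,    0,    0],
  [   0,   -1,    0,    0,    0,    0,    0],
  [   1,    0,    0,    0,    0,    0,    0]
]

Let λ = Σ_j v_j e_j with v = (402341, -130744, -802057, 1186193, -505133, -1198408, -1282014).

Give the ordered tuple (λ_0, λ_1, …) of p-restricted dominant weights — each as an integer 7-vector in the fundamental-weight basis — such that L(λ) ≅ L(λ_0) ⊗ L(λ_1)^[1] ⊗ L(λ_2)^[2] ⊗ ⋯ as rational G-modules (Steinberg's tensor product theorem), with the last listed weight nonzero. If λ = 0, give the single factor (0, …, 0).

((10, 1, 14, 14, 12, 14, 2), (12, 8, 4, 3, 14, 6, 3), (15, 7, 4, 3, 13, 10, 15), (5, 3, 10, 4, 0, 9, 13), (14, 14, 9, 15, 6, 1, 4))

Converting to the ω-basis (c_i = row i of M dotted with v = (402341, -130744, -802057, 1186193, -505133, -1198408, -1282014)):
  c_1 = 0·402341 + (0)·(-130744) + (0)·(-802057) + 0·1186193 + (0)·(-505133) + (-1)·(-1198408) + (0)·(-1282014) = 1198408
  c_2 = 0·402341 + (0)·(-130744) + (0)·(-802057) + 1·1186193 + (0)·(-505133) + (0)·(-1198408) + (0)·(-1282014) = 1186193
  c_3 = 0·402341 + (0)·(-130744) + (-1)·(-802057) + 0·1186193 + (0)·(-505133) + (0)·(-1198408) + (0)·(-1282014) = 802057
  c_4 = (-3)·(402341) + (0)·(-130744) + (0)·(-802057) + 0·1186193 + (0)·(-505133) + (-1)·(-1198408) + (-1)·(-1282014) = 1273399
  c_5 = 0·402341 + (0)·(-130744) + (0)·(-802057) + 0·1186193 + (-1)·(-505133) + (0)·(-1198408) + (0)·(-1282014) = 505133
  c_6 = 0·402341 + (-1)·(-130744) + (0)·(-802057) + 0·1186193 + (0)·(-505133) + (0)·(-1198408) + (0)·(-1282014) = 130744
  c_7 = 1·402341 + (0)·(-130744) + (0)·(-802057) + 0·1186193 + (0)·(-505133) + (0)·(-1198408) + (0)·(-1282014) = 402341
Expand coordinatewise in base 17:
  c_1 = 1198408 = 10·17^0 + 12·17^1 + 15·17^2 + 5·17^3 + 14·17^4
  c_2 = 1186193 = 1·17^0 + 8·17^1 + 7·17^2 + 3·17^3 + 14·17^4
  c_3 = 802057 = 14·17^0 + 4·17^1 + 4·17^2 + 10·17^3 + 9·17^4
  c_4 = 1273399 = 14·17^0 + 3·17^1 + 3·17^2 + 4·17^3 + 15·17^4
  c_5 = 505133 = 12·17^0 + 14·17^1 + 13·17^2 + 0·17^3 + 6·17^4
  c_6 = 130744 = 14·17^0 + 6·17^1 + 10·17^2 + 9·17^3 + 1·17^4
  c_7 = 402341 = 2·17^0 + 3·17^1 + 15·17^2 + 13·17^3 + 4·17^4
Factor λ_0 = (10, 1, 14, 14, 12, 14, 2)
Factor λ_1 = (12, 8, 4, 3, 14, 6, 3)
Factor λ_2 = (15, 7, 4, 3, 13, 10, 15)
Factor λ_3 = (5, 3, 10, 4, 0, 9, 13)
Factor λ_4 = (14, 14, 9, 15, 6, 1, 4)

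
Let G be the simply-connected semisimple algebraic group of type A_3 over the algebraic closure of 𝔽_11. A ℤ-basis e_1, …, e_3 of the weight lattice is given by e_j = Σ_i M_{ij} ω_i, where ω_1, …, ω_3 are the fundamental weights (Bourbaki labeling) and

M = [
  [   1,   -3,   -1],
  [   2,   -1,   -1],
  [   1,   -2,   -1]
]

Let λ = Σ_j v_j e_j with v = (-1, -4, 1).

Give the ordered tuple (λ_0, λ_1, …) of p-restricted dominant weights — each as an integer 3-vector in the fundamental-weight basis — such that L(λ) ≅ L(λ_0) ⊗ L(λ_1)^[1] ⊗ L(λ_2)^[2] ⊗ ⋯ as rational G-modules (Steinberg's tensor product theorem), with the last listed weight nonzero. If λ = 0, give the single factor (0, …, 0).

((10, 1, 6),)

ω-coordinates c = M·v, v = (-1, -4, 1):
  c_1 = 1*-1 + -3*-4 + -1*1 = 10
  c_2 = 2*-1 + -1*-4 + -1*1 = 1
  c_3 = 1*-1 + -2*-4 + -1*1 = 6
Expand coordinatewise in base 11:
  c_1 = 10 = 10·11^0
  c_2 = 1 = 1·11^0
  c_3 = 6 = 6·11^0
Factor λ_0 = (10, 1, 6)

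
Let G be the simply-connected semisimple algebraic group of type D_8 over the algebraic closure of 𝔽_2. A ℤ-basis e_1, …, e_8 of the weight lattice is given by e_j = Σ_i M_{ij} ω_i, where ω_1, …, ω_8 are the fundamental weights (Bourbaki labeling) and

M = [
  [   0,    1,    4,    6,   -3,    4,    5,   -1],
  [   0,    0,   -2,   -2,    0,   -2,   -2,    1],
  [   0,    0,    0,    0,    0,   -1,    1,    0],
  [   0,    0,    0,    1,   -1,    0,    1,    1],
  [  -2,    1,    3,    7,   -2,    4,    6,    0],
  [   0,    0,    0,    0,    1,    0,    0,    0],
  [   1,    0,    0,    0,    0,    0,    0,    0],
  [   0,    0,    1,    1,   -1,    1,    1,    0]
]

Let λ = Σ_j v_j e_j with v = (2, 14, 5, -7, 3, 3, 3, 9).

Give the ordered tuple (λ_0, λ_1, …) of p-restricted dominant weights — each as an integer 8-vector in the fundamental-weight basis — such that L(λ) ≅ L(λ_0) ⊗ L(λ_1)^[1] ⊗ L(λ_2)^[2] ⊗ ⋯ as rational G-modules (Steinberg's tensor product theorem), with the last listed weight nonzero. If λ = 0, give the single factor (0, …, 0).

((1, 1, 0, 0, 0, 1, 0, 1), (0, 0, 0, 1, 0, 1, 1, 0))

Change of basis e → ω: c = M·v where v = (2, 14, 5, -7, 3, 3, 3, 9):
  c_1 = (0)·(2) + (1)·(14) + (4)·(5) + (6)·(-7) + (-3)·(3) + (4)·(3) + (5)·(3) + (-1)·(9) = 1
  c_2 = (0)·(2) + (0)·(14) + (-2)·(5) + (-2)·(-7) + (0)·(3) + (-2)·(3) + (-2)·(3) + (1)·(9) = 1
  c_3 = (0)·(2) + (0)·(14) + (0)·(5) + (0)·(-7) + (0)·(3) + (-1)·(3) + (1)·(3) + (0)·(9) = 0
  c_4 = (0)·(2) + (0)·(14) + (0)·(5) + (1)·(-7) + (-1)·(3) + (0)·(3) + (1)·(3) + (1)·(9) = 2
  c_5 = (-2)·(2) + (1)·(14) + (3)·(5) + (7)·(-7) + (-2)·(3) + (4)·(3) + (6)·(3) + (0)·(9) = 0
  c_6 = (0)·(2) + (0)·(14) + (0)·(5) + (0)·(-7) + (1)·(3) + (0)·(3) + (0)·(3) + (0)·(9) = 3
  c_7 = (1)·(2) + (0)·(14) + (0)·(5) + (0)·(-7) + (0)·(3) + (0)·(3) + (0)·(3) + (0)·(9) = 2
  c_8 = (0)·(2) + (0)·(14) + (1)·(5) + (1)·(-7) + (-1)·(3) + (1)·(3) + (1)·(3) + (0)·(9) = 1
Expand coordinatewise in base 2:
  c_1 = 1 = 1·2^0
  c_2 = 1 = 1·2^0
  c_3 = 0
  c_4 = 2 = 0·2^0 + 1·2^1
  c_5 = 0
  c_6 = 3 = 1·2^0 + 1·2^1
  c_7 = 2 = 0·2^0 + 1·2^1
  c_8 = 1 = 1·2^0
p-restricted factor λ_0 = (1, 1, 0, 0, 0, 1, 0, 1)
p-restricted factor λ_1 = (0, 0, 0, 1, 0, 1, 1, 0)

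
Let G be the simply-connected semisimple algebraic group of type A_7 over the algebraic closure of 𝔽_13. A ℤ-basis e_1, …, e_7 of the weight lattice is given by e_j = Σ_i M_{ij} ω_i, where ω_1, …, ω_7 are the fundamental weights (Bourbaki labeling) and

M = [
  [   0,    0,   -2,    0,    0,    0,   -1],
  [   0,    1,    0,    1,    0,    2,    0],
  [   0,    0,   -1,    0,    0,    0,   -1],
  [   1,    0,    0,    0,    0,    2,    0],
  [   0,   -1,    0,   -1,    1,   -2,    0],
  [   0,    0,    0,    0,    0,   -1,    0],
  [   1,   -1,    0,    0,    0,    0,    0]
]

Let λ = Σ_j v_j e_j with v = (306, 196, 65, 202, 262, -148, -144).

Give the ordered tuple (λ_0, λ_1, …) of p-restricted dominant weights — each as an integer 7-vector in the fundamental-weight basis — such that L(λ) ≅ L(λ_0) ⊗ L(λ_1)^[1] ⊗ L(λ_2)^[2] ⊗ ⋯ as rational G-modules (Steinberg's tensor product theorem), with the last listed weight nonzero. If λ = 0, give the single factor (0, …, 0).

((1, 11, 1, 10, 4, 5, 6), (1, 7, 6, 0, 12, 11, 8))

Converting to the ω-basis (c_i = row i of M dotted with v = (306, 196, 65, 202, 262, -148, -144)):
  c_1 = (0)·(306) + (0)·(196) + (-2)·(65) + (0)·(202) + (0)·(262) + (0)·(-148) + (-1)·(-144) = 14
  c_2 = (0)·(306) + (1)·(196) + (0)·(65) + (1)·(202) + (0)·(262) + (2)·(-148) + (0)·(-144) = 102
  c_3 = (0)·(306) + (0)·(196) + (-1)·(65) + (0)·(202) + (0)·(262) + (0)·(-148) + (-1)·(-144) = 79
  c_4 = (1)·(306) + (0)·(196) + (0)·(65) + (0)·(202) + (0)·(262) + (2)·(-148) + (0)·(-144) = 10
  c_5 = (0)·(306) + (-1)·(196) + (0)·(65) + (-1)·(202) + (1)·(262) + (-2)·(-148) + (0)·(-144) = 160
  c_6 = (0)·(306) + (0)·(196) + (0)·(65) + (0)·(202) + (0)·(262) + (-1)·(-148) + (0)·(-144) = 148
  c_7 = (1)·(306) + (-1)·(196) + (0)·(65) + (0)·(202) + (0)·(262) + (0)·(-148) + (0)·(-144) = 110
Base-13 expansion of each c_i:
  c_1 = 14 = 1·13^0 + 1·13^1
  c_2 = 102 = 11·13^0 + 7·13^1
  c_3 = 79 = 1·13^0 + 6·13^1
  c_4 = 10 = 10·13^0
  c_5 = 160 = 4·13^0 + 12·13^1
  c_6 = 148 = 5·13^0 + 11·13^1
  c_7 = 110 = 6·13^0 + 8·13^1
p-restricted factor λ_0 = (1, 11, 1, 10, 4, 5, 6)
p-restricted factor λ_1 = (1, 7, 6, 0, 12, 11, 8)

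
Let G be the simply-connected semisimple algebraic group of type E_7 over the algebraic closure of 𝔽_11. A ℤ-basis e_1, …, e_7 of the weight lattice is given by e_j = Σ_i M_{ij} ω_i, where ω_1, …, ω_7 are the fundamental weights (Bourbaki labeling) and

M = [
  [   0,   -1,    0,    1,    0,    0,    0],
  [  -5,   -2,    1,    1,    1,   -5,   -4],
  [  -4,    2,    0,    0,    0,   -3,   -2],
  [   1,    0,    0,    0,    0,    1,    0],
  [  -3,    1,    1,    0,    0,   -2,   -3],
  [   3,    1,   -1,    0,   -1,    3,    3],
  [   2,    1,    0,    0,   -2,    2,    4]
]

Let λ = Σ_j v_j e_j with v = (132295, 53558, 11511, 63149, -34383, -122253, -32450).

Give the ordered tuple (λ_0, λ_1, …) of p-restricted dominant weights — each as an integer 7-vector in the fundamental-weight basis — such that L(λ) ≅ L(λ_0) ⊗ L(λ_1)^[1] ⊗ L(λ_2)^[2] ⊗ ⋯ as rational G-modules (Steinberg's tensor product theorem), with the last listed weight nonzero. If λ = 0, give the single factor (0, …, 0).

((10, 2, 3, 10, 8, 10, 2), (2, 4, 3, 10, 10, 0, 2), (2, 6, 2, 5, 5, 10, 5), (7, 9, 7, 7, 7, 6, 9))

Change of basis e → ω: c = M·v where v = (132295, 53558, 11511, 63149, -34383, -122253, -32450):
  c_1 = 0·132295 + (-1)·(53558) + 0·11511 + 1·63149 + (0)·(-34383) + (0)·(-122253) + (0)·(-32450) = 9591
  c_2 = (-5)·(132295) + (-2)·(53558) + 1·11511 + 1·63149 + (1)·(-34383) + (-5)·(-122253) + (-4)·(-32450) = 12751
  c_3 = (-4)·(132295) + 2·53558 + 0·11511 + 0·63149 + (0)·(-34383) + (-3)·(-122253) + (-2)·(-32450) = 9595
  c_4 = 1·132295 + 0·53558 + 0·11511 + 0·63149 + (0)·(-34383) + (1)·(-122253) + (0)·(-32450) = 10042
  c_5 = (-3)·(132295) + 1·53558 + 1·11511 + 0·63149 + (0)·(-34383) + (-2)·(-122253) + (-3)·(-32450) = 10040
  c_6 = 3·132295 + 1·53558 + (-1)·(11511) + 0·63149 + (-1)·(-34383) + (3)·(-122253) + (3)·(-32450) = 9206
  c_7 = 2·132295 + 1·53558 + 0·11511 + 0·63149 + (-2)·(-34383) + (2)·(-122253) + (4)·(-32450) = 12608
Expand coordinatewise in base 11:
  c_1 = 9591 = 10·11^0 + 2·11^1 + 2·11^2 + 7·11^3
  c_2 = 12751 = 2·11^0 + 4·11^1 + 6·11^2 + 9·11^3
  c_3 = 9595 = 3·11^0 + 3·11^1 + 2·11^2 + 7·11^3
  c_4 = 10042 = 10·11^0 + 10·11^1 + 5·11^2 + 7·11^3
  c_5 = 10040 = 8·11^0 + 10·11^1 + 5·11^2 + 7·11^3
  c_6 = 9206 = 10·11^0 + 0·11^1 + 10·11^2 + 6·11^3
  c_7 = 12608 = 2·11^0 + 2·11^1 + 5·11^2 + 9·11^3
λ_0 = (10, 2, 3, 10, 8, 10, 2)
λ_1 = (2, 4, 3, 10, 10, 0, 2)
λ_2 = (2, 6, 2, 5, 5, 10, 5)
λ_3 = (7, 9, 7, 7, 7, 6, 9)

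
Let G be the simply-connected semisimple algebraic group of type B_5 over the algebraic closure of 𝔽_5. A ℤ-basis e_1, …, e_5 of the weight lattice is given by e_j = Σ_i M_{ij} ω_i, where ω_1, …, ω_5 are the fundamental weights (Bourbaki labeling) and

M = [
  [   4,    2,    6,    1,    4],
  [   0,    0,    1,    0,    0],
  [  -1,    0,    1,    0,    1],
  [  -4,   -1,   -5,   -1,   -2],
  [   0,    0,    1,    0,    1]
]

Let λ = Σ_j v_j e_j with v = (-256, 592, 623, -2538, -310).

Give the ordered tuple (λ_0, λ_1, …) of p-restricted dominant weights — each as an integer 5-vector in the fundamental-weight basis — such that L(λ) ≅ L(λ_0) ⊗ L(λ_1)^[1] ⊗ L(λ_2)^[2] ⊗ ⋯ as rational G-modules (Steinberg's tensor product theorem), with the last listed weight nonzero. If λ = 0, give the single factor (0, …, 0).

ω-coordinates c = M·v, v = (-256, 592, 623, -2538, -310):
  c_1 = 4*-256 + 2*592 + 6*623 + 1*-2538 + 4*-310 = 120
  c_2 = 0*-256 + 0*592 + 1*623 + 0*-2538 + 0*-310 = 623
  c_3 = -1*-256 + 0*592 + 1*623 + 0*-2538 + 1*-310 = 569
  c_4 = -4*-256 + -1*592 + -5*623 + -1*-2538 + -2*-310 = 475
  c_5 = 0*-256 + 0*592 + 1*623 + 0*-2538 + 1*-310 = 313
p = 5; digits c_i = Σ_j d_{ij}·5^j, 0 ≤ d_{ij} < 5:
  c_1 = 120 = 0·5^0 + 4·5^1 + 4·5^2
  c_2 = 623 = 3·5^0 + 4·5^1 + 4·5^2 + 4·5^3
  c_3 = 569 = 4·5^0 + 3·5^1 + 2·5^2 + 4·5^3
  c_4 = 475 = 0·5^0 + 0·5^1 + 4·5^2 + 3·5^3
  c_5 = 313 = 3·5^0 + 2·5^1 + 2·5^2 + 2·5^3
p-restricted factor λ_0 = (0, 3, 4, 0, 3)
p-restricted factor λ_1 = (4, 4, 3, 0, 2)
p-restricted factor λ_2 = (4, 4, 2, 4, 2)
p-restricted factor λ_3 = (0, 4, 4, 3, 2)

((0, 3, 4, 0, 3), (4, 4, 3, 0, 2), (4, 4, 2, 4, 2), (0, 4, 4, 3, 2))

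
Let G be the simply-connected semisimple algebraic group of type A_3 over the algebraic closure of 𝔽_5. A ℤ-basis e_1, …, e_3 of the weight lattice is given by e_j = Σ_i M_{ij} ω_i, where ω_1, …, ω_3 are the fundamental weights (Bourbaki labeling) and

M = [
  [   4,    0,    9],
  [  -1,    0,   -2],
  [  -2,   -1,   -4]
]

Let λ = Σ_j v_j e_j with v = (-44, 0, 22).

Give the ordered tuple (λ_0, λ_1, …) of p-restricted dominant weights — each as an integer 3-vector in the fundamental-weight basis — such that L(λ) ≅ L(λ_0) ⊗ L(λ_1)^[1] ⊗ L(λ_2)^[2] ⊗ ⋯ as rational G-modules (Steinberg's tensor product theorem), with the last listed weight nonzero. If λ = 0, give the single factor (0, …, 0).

In the fundamental-weight basis, λ has coordinates c = M·v (v = (-44, 0, 22)):
  c_1 = 4*-44 + 0*0 + 9*22 = 22
  c_2 = -1*-44 + 0*0 + -2*22 = 0
  c_3 = -2*-44 + -1*0 + -4*22 = 0
p = 5; digits c_i = Σ_j d_{ij}·5^j, 0 ≤ d_{ij} < 5:
  c_1 = 22 = 2·5^0 + 4·5^1
  c_2 = 0
  c_3 = 0
λ_0 = (2, 0, 0)
λ_1 = (4, 0, 0)

((2, 0, 0), (4, 0, 0))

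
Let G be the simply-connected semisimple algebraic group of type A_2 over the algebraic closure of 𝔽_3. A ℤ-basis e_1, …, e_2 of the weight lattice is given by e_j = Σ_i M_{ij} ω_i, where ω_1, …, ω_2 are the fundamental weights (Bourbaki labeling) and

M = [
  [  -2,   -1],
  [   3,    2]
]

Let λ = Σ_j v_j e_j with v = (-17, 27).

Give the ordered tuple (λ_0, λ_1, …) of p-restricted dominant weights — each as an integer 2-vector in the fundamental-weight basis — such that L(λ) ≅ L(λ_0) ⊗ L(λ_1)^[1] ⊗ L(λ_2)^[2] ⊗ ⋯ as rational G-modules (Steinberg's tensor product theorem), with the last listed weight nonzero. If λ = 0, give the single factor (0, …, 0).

((1, 0), (2, 1))

In the fundamental-weight basis, λ has coordinates c = M·v (v = (-17, 27)):
  c_1 = (-2)·(-17) + (-1)·(27) = 7
  c_2 = (3)·(-17) + 2·27 = 3
p = 3; digits c_i = Σ_j d_{ij}·3^j, 0 ≤ d_{ij} < 3:
  c_1 = 7 = 1·3^0 + 2·3^1
  c_2 = 3 = 0·3^0 + 1·3^1
λ_0 = (1, 0)
λ_1 = (2, 1)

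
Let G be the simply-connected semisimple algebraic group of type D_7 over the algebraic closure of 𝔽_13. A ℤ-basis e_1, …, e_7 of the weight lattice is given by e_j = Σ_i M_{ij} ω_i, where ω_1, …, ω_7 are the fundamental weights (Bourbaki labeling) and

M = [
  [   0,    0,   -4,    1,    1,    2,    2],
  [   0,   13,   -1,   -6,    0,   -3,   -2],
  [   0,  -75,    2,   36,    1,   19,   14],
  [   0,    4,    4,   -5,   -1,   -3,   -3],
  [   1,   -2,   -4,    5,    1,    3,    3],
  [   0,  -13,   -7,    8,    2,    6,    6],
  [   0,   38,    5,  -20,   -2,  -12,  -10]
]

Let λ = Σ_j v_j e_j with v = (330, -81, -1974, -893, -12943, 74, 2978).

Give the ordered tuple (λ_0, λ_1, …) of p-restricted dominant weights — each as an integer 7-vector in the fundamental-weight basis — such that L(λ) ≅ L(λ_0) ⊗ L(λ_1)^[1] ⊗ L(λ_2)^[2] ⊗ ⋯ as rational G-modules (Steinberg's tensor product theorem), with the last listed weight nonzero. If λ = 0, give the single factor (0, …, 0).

In the fundamental-weight basis, λ has coordinates c = M·v (v = (330, -81, -1974, -893, -12943, 74, 2978)):
  c_1 = (0)·(330) + (0)·(-81) + (-4)·(-1974) + (1)·(-893) + (1)·(-12943) + (2)·(74) + (2)·(2978) = 164
  c_2 = (0)·(330) + (13)·(-81) + (-1)·(-1974) + (-6)·(-893) + (0)·(-12943) + (-3)·(74) + (-2)·(2978) = 101
  c_3 = (0)·(330) + (-75)·(-81) + (2)·(-1974) + (36)·(-893) + (1)·(-12943) + (19)·(74) + (14)·(2978) = 134
  c_4 = (0)·(330) + (4)·(-81) + (4)·(-1974) + (-5)·(-893) + (-1)·(-12943) + (-3)·(74) + (-3)·(2978) = 32
  c_5 = (1)·(330) + (-2)·(-81) + (-4)·(-1974) + (5)·(-893) + (1)·(-12943) + (3)·(74) + (3)·(2978) = 136
  c_6 = (0)·(330) + (-13)·(-81) + (-7)·(-1974) + (8)·(-893) + (2)·(-12943) + (6)·(74) + (6)·(2978) = 153
  c_7 = (0)·(330) + (38)·(-81) + (5)·(-1974) + (-20)·(-893) + (-2)·(-12943) + (-12)·(74) + (-10)·(2978) = 130
Writing each c_i in base p = 13:
  c_1 = 164 = 8·13^0 + 12·13^1
  c_2 = 101 = 10·13^0 + 7·13^1
  c_3 = 134 = 4·13^0 + 10·13^1
  c_4 = 32 = 6·13^0 + 2·13^1
  c_5 = 136 = 6·13^0 + 10·13^1
  c_6 = 153 = 10·13^0 + 11·13^1
  c_7 = 130 = 0·13^0 + 10·13^1
p-restricted factor λ_0 = (8, 10, 4, 6, 6, 10, 0)
p-restricted factor λ_1 = (12, 7, 10, 2, 10, 11, 10)

((8, 10, 4, 6, 6, 10, 0), (12, 7, 10, 2, 10, 11, 10))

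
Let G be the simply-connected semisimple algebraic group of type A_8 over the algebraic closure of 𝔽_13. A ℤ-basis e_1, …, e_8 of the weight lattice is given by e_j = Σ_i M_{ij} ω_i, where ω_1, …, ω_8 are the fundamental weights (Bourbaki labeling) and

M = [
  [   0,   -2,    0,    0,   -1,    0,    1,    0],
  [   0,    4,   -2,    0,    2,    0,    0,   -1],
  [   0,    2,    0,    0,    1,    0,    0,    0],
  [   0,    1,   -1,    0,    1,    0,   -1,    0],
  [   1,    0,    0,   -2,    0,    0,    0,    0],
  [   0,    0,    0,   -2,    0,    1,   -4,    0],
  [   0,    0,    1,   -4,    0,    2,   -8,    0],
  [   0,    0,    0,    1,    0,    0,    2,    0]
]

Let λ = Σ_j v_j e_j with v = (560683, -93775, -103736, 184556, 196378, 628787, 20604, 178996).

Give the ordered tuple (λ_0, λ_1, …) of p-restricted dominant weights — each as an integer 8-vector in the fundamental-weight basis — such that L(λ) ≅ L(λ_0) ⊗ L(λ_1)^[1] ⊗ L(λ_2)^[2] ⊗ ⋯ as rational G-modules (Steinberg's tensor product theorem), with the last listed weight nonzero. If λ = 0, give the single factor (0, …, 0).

((11, 8, 1, 4, 3, 4, 12, 6), (8, 12, 3, 0, 7, 11, 11, 11), (4, 12, 0, 7, 2, 8, 1, 9), (5, 7, 4, 6, 9, 2, 10, 11), (0, 1, 0, 6, 6, 6, 8, 7))

Compute c_i = Σ_j M_{ij} v_j with v = (560683, -93775, -103736, 184556, 196378, 628787, 20604, 178996):
  c_1 = 0·560683 + (-2)·(-93775) + (0)·(-103736) + 0·184556 + (-1)·(196378) + 0·628787 + 1·20604 + 0·178996 = 11776
  c_2 = 0·560683 + (4)·(-93775) + (-2)·(-103736) + 0·184556 + 2·196378 + 0·628787 + 0·20604 + (-1)·(178996) = 46132
  c_3 = 0·560683 + (2)·(-93775) + (0)·(-103736) + 0·184556 + 1·196378 + 0·628787 + 0·20604 + 0·178996 = 8828
  c_4 = 0·560683 + (1)·(-93775) + (-1)·(-103736) + 0·184556 + 1·196378 + 0·628787 + (-1)·(20604) + 0·178996 = 185735
  c_5 = 1·560683 + (0)·(-93775) + (0)·(-103736) + (-2)·(184556) + 0·196378 + 0·628787 + 0·20604 + 0·178996 = 191571
  c_6 = 0·560683 + (0)·(-93775) + (0)·(-103736) + (-2)·(184556) + 0·196378 + 1·628787 + (-4)·(20604) + 0·178996 = 177259
  c_7 = 0·560683 + (0)·(-93775) + (1)·(-103736) + (-4)·(184556) + 0·196378 + 2·628787 + (-8)·(20604) + 0·178996 = 250782
  c_8 = 0·560683 + (0)·(-93775) + (0)·(-103736) + 1·184556 + 0·196378 + 0·628787 + 2·20604 + 0·178996 = 225764
Writing each c_i in base p = 13:
  c_1 = 11776 = 11·13^0 + 8·13^1 + 4·13^2 + 5·13^3
  c_2 = 46132 = 8·13^0 + 12·13^1 + 12·13^2 + 7·13^3 + 1·13^4
  c_3 = 8828 = 1·13^0 + 3·13^1 + 0·13^2 + 4·13^3
  c_4 = 185735 = 4·13^0 + 0·13^1 + 7·13^2 + 6·13^3 + 6·13^4
  c_5 = 191571 = 3·13^0 + 7·13^1 + 2·13^2 + 9·13^3 + 6·13^4
  c_6 = 177259 = 4·13^0 + 11·13^1 + 8·13^2 + 2·13^3 + 6·13^4
  c_7 = 250782 = 12·13^0 + 11·13^1 + 1·13^2 + 10·13^3 + 8·13^4
  c_8 = 225764 = 6·13^0 + 11·13^1 + 9·13^2 + 11·13^3 + 7·13^4
p-restricted factor λ_0 = (11, 8, 1, 4, 3, 4, 12, 6)
p-restricted factor λ_1 = (8, 12, 3, 0, 7, 11, 11, 11)
p-restricted factor λ_2 = (4, 12, 0, 7, 2, 8, 1, 9)
p-restricted factor λ_3 = (5, 7, 4, 6, 9, 2, 10, 11)
p-restricted factor λ_4 = (0, 1, 0, 6, 6, 6, 8, 7)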